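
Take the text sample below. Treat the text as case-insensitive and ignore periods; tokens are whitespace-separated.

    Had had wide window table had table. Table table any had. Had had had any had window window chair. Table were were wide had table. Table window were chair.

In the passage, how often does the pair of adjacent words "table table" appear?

3

Scanning the 28 overlapping bigram windows for "table table":
  position 7–8: table table
  position 8–9: table table
  position 25–26: table table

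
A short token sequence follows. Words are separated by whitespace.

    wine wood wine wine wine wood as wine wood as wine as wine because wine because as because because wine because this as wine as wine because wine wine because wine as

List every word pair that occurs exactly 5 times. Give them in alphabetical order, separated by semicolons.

as wine; wine because

Bigram counts meeting the condition (exactly 5 times):
  as wine: 5
  wine because: 5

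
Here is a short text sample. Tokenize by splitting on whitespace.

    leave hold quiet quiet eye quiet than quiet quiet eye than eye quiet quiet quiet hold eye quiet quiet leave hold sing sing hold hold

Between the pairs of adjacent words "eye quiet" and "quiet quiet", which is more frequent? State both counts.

"eye quiet": 3 occurrences
"quiet quiet": 5 occurrences

"quiet quiet" (5 vs 3)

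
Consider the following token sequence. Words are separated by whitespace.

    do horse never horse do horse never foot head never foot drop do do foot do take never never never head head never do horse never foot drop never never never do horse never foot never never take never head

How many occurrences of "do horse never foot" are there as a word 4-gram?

3

Scanning the 37 overlapping 4-gram windows for "do horse never foot":
  position 5–8: do horse never foot
  position 24–27: do horse never foot
  position 32–35: do horse never foot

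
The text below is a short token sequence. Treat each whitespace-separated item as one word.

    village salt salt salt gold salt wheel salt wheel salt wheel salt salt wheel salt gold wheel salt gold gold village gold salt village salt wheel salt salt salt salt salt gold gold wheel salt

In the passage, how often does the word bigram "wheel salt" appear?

7

Scanning the 34 overlapping bigram windows for "wheel salt":
  position 7–8: wheel salt
  position 9–10: wheel salt
  position 11–12: wheel salt
  position 14–15: wheel salt
  position 17–18: wheel salt
  position 26–27: wheel salt
  position 34–35: wheel salt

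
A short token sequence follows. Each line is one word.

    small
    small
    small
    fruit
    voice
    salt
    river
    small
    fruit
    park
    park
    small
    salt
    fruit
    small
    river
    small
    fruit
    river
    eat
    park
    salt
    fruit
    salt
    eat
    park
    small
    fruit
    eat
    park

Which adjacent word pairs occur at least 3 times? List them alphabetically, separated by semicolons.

Bigram counts meeting the condition (at least 3 times):
  eat park: 3
  small fruit: 4

eat park; small fruit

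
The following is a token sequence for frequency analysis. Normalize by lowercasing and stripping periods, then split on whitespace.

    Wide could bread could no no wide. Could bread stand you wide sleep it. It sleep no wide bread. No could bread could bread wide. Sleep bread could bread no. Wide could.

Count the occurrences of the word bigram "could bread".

Scanning the 31 overlapping bigram windows for "could bread":
  position 2–3: could bread
  position 8–9: could bread
  position 21–22: could bread
  position 23–24: could bread
  position 28–29: could bread

5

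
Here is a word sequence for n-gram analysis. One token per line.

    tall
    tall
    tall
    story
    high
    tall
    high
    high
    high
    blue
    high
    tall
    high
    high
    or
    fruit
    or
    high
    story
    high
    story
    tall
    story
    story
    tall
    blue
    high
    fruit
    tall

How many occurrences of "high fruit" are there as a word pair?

1

Scanning the 28 overlapping bigram windows for "high fruit":
  position 27–28: high fruit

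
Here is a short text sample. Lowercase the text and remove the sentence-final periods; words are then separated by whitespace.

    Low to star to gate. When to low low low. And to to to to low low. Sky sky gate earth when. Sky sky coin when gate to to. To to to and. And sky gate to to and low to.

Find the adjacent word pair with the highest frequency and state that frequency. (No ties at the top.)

Bigram frequencies (highest first):
  to to: 8
  low low: 3
  low to: 2
  to low: 2
  sky sky: 2
  sky gate: 2
  … (19 more, each ≤ 2)

"to to", 8 times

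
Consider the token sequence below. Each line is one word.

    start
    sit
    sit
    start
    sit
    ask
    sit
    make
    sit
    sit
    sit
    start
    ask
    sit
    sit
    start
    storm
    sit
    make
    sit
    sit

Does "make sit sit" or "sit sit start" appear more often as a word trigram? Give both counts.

"make sit sit": 2 occurrences
"sit sit start": 3 occurrences

"sit sit start" (3 vs 2)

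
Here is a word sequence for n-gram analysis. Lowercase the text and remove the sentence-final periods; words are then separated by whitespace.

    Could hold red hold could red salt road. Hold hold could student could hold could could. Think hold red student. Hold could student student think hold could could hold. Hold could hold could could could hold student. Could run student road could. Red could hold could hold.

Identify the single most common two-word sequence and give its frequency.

Bigram frequencies (highest first):
  hold could: 8
  could hold: 7
  could could: 4
  hold red: 2
  could red: 2
  hold hold: 2
  … (18 more, each ≤ 2)

"hold could", 8 times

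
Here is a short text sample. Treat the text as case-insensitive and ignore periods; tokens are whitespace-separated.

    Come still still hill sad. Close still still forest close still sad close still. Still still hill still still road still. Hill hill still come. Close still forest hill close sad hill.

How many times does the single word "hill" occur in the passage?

6

Scanning the 32 tokens for "hill":
  position 4: hill
  position 17: hill
  position 22: hill
  position 23: hill
  position 29: hill
  position 32: hill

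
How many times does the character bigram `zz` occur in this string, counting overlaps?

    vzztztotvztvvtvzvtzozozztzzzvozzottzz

Sliding a length-2 window over the 37 characters (36 positions):
  position 2–3: zz
  position 23–24: zz
  position 26–27: zz
  position 27–28: zz
  position 31–32: zz
  position 36–37: zz

6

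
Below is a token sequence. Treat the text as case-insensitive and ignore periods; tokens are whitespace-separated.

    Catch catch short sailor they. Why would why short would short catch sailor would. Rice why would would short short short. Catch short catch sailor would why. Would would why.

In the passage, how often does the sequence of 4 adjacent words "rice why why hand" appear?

Scanning the 27 overlapping 4-gram windows for "rice why why hand":
  (none found)

0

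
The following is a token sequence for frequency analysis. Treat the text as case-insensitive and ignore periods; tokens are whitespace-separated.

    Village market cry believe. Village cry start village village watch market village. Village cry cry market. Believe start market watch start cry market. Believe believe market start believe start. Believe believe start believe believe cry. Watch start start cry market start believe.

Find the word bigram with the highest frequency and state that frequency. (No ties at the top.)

Bigram frequencies (highest first):
  start believe: 4
  cry market: 3
  believe start: 3
  believe believe: 3
  village cry: 2
  village village: 2
  … (20 more, each ≤ 2)

"start believe", 4 times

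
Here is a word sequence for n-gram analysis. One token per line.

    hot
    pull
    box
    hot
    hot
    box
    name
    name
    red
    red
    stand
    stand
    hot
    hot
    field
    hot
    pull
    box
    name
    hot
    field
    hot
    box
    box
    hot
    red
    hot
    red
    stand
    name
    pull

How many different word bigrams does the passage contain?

31 tokens → 30 bigram windows in total.
Repeated bigrams (each contributes count−1 duplicates):
  box hot: 2
  box name: 2
  field hot: 2
  hot box: 2
  hot field: 2
  hot hot: 2
  hot pull: 2
  hot red: 2
  … (2 more repeated)
10 duplicate windows → 30 − 10 = 20 distinct.

20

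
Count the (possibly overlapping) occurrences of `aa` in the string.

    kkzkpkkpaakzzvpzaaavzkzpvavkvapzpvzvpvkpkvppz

Sliding a length-2 window over the 45 characters (44 positions):
  position 9–10: aa
  position 17–18: aa
  position 18–19: aa

3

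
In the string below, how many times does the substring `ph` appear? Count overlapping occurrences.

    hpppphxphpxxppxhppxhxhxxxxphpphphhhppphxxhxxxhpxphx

7

Sliding a length-2 window over the 51 characters (50 positions):
  position 5–6: ph
  position 8–9: ph
  position 27–28: ph
  position 30–31: ph
  position 32–33: ph
  position 38–39: ph
  position 49–50: ph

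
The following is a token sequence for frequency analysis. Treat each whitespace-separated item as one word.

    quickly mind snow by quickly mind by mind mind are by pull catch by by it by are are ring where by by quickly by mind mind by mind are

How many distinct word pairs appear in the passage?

30 tokens → 29 bigram windows in total.
Repeated bigrams (each contributes count−1 duplicates):
  by mind: 3
  by by: 2
  by quickly: 2
  mind are: 2
  mind by: 2
  mind mind: 2
  quickly mind: 2
8 duplicate windows → 29 − 8 = 21 distinct.

21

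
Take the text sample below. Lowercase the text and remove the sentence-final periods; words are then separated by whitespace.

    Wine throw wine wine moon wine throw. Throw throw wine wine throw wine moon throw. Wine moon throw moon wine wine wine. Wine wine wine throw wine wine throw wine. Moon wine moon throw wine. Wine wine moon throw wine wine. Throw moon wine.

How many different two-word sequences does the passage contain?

8

44 tokens → 43 bigram windows in total.
Repeated bigrams (each contributes count−1 duplicates):
  wine wine: 11
  throw wine: 8
  wine moon: 6
  wine throw: 6
  moon throw: 4
  moon wine: 4
  throw moon: 2
  throw throw: 2
35 duplicate windows → 43 − 35 = 8 distinct.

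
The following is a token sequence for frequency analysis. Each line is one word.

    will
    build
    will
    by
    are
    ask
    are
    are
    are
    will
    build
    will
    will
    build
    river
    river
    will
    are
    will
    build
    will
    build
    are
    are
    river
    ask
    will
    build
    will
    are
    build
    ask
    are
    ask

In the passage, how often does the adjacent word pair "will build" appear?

6

Scanning the 33 overlapping bigram windows for "will build":
  position 1–2: will build
  position 10–11: will build
  position 13–14: will build
  position 19–20: will build
  position 21–22: will build
  position 27–28: will build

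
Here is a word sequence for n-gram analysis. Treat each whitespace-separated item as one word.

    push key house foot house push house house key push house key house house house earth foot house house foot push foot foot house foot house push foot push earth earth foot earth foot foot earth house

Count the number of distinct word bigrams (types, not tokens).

37 tokens → 36 bigram windows in total.
Repeated bigrams (each contributes count−1 duplicates):
  foot house: 4
  house house: 4
  earth foot: 3
  house foot: 3
  foot earth: 2
  foot foot: 2
  foot push: 2
  house key: 2
  … (4 more repeated)
18 duplicate windows → 36 − 18 = 18 distinct.

18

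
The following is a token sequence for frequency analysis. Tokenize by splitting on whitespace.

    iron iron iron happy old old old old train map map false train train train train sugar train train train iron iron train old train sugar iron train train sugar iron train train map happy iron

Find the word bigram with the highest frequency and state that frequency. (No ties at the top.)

"train train", 7 times

Bigram frequencies (highest first):
  train train: 7
  iron iron: 3
  old old: 3
  train sugar: 3
  iron train: 3
  old train: 2
  … (12 more, each ≤ 2)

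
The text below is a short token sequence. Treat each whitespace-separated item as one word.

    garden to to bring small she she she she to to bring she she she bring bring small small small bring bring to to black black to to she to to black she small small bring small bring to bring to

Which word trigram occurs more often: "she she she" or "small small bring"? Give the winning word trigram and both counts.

"she she she" (3 vs 2)

"she she she": 3 occurrences
"small small bring": 2 occurrences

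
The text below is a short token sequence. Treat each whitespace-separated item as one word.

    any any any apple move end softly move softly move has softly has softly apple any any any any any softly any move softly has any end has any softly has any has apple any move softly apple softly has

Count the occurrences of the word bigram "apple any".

2

Scanning the 39 overlapping bigram windows for "apple any":
  position 15–16: apple any
  position 34–35: apple any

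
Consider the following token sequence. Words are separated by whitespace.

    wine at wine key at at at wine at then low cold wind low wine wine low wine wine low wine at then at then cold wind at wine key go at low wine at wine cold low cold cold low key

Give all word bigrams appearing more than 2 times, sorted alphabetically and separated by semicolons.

Bigram counts meeting the condition (more than 2 times):
  at then: 3
  at wine: 4
  low wine: 4
  wine at: 4

at then; at wine; low wine; wine at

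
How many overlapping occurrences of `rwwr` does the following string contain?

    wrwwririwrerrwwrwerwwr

Sliding a length-4 window over the 22 characters (19 positions):
  position 2–5: rwwr
  position 13–16: rwwr
  position 19–22: rwwr

3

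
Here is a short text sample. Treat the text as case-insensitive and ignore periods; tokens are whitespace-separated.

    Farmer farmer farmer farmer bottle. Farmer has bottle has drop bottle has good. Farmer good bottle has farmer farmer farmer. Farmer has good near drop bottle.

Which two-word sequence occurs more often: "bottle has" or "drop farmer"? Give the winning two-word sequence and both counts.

"bottle has": 3 occurrences
"drop farmer": 0 occurrences

"bottle has" (3 vs 0)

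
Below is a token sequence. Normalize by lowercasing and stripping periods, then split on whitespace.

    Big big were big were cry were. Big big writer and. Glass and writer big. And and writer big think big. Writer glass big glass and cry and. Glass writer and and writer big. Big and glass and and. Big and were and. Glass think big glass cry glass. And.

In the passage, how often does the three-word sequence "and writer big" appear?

3

Scanning the 48 overlapping trigram windows for "and writer big":
  position 13–15: and writer big
  position 17–19: and writer big
  position 32–34: and writer big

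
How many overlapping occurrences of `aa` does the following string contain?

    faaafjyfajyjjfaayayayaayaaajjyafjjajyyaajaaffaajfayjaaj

Sliding a length-2 window over the 55 characters (54 positions):
  position 2–3: aa
  position 3–4: aa
  position 15–16: aa
  position 22–23: aa
  position 25–26: aa
  position 26–27: aa
  position 39–40: aa
  position 42–43: aa
  position 46–47: aa
  position 53–54: aa

10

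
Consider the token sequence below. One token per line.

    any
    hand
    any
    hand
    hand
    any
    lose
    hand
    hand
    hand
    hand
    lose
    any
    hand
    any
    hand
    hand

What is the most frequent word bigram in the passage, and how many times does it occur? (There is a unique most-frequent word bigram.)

Bigram frequencies (highest first):
  hand hand: 5
  any hand: 4
  hand any: 3
  any lose: 1
  lose hand: 1
  hand lose: 1
  … (1 more, each ≤ 1)

"hand hand", 5 times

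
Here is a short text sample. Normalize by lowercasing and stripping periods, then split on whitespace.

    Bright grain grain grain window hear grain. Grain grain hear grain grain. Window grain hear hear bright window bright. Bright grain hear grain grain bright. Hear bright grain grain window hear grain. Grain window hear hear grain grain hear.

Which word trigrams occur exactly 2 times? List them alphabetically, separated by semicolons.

bright grain grain; grain grain grain; grain grain hear; grain hear grain; window hear grain

Trigram counts meeting the condition (exactly 2 times):
  bright grain grain: 2
  grain grain grain: 2
  grain grain hear: 2
  grain hear grain: 2
  window hear grain: 2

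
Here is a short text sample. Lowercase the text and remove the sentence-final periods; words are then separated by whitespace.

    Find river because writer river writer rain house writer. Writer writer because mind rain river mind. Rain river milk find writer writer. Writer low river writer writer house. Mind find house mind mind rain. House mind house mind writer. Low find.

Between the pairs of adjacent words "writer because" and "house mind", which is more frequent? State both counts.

"writer because": 1 occurrence
"house mind": 4 occurrences

"house mind" (4 vs 1)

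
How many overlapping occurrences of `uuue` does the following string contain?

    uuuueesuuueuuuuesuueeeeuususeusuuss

3

Sliding a length-4 window over the 35 characters (32 positions):
  position 2–5: uuue
  position 8–11: uuue
  position 13–16: uuue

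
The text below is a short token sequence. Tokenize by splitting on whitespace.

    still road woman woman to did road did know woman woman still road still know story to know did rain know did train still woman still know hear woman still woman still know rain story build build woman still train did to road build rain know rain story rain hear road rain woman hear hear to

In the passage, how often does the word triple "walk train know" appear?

0

Scanning the 54 overlapping trigram windows for "walk train know":
  (none found)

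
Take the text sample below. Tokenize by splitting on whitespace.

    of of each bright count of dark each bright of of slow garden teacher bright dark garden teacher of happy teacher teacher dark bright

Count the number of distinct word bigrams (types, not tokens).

20

24 tokens → 23 bigram windows in total.
Repeated bigrams (each contributes count−1 duplicates):
  each bright: 2
  garden teacher: 2
  of of: 2
3 duplicate windows → 23 − 3 = 20 distinct.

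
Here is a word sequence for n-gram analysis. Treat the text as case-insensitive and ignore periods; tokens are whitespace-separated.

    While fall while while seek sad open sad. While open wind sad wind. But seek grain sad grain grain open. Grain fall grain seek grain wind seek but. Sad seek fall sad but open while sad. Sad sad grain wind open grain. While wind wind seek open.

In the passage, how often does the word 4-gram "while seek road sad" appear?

0

Scanning the 44 overlapping 4-gram windows for "while seek road sad":
  (none found)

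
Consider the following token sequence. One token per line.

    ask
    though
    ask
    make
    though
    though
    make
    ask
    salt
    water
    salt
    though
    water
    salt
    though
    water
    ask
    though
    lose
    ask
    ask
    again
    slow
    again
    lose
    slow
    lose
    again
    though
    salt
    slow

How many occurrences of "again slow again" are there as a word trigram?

Scanning the 29 overlapping trigram windows for "again slow again":
  position 22–24: again slow again

1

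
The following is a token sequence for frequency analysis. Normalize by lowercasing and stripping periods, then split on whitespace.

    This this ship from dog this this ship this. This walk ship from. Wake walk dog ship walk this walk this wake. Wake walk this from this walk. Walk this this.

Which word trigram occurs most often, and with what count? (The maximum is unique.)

Trigram frequencies (highest first):
  this this ship: 2
  this ship from: 1
  ship from dog: 1
  from dog this: 1
  dog this this: 1
  this ship this: 1
  … (22 more, each ≤ 1)

"this this ship", 2 times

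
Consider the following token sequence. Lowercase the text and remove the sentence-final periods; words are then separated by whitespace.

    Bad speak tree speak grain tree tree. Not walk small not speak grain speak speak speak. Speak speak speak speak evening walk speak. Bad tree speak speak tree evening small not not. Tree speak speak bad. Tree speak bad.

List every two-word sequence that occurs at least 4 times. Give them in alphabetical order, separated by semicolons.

speak speak; tree speak

Bigram counts meeting the condition (at least 4 times):
  speak speak: 8
  tree speak: 4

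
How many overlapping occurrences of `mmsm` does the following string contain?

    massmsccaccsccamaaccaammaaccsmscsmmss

0

Sliding a length-4 window over the 37 characters (34 positions):
  (no match at any position)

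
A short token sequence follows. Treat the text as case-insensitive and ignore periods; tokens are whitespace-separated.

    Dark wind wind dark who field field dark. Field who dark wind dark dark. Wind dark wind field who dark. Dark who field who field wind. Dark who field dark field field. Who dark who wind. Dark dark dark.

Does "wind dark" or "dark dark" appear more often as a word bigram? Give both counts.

"wind dark": 5 occurrences
"dark dark": 4 occurrences

"wind dark" (5 vs 4)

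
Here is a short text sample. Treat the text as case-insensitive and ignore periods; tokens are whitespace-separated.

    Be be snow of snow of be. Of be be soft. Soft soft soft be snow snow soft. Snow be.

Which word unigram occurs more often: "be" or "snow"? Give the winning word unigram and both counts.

"be": 7 occurrences
"snow": 5 occurrences

"be" (7 vs 5)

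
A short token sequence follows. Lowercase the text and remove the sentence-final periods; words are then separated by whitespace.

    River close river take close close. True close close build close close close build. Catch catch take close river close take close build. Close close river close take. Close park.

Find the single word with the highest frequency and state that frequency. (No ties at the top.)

"close", 15 times

Unigram frequencies (highest first):
  close: 15
  river: 4
  take: 4
  build: 3
  catch: 2
  true: 1
  … (1 more, each ≤ 1)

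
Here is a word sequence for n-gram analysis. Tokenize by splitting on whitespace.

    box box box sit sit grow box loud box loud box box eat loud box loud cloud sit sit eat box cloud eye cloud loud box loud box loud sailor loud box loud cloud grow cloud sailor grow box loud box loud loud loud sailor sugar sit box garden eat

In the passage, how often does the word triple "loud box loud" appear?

6

Scanning the 48 overlapping trigram windows for "loud box loud":
  position 8–10: loud box loud
  position 14–16: loud box loud
  position 25–27: loud box loud
  position 27–29: loud box loud
  position 31–33: loud box loud
  position 40–42: loud box loud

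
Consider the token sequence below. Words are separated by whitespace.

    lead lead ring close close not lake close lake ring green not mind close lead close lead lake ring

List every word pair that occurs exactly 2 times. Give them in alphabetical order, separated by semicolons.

Bigram counts meeting the condition (exactly 2 times):
  close lead: 2
  lake ring: 2

close lead; lake ring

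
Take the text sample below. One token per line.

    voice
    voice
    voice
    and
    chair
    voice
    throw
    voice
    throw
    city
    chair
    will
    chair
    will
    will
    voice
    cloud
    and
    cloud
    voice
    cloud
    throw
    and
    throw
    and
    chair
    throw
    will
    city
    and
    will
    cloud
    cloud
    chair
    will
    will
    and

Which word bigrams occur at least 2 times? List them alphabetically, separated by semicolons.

and chair; chair will; throw and; voice cloud; voice throw; voice voice; will will

Bigram counts meeting the condition (at least 2 times):
  and chair: 2
  chair will: 3
  throw and: 2
  voice cloud: 2
  voice throw: 2
  voice voice: 2
  will will: 2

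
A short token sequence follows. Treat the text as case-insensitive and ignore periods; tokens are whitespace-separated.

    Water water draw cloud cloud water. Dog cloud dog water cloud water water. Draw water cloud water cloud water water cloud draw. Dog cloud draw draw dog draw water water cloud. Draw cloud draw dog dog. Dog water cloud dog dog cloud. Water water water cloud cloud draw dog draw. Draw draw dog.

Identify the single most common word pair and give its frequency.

Bigram frequencies (highest first):
  water cloud: 7
  water water: 6
  cloud water: 5
  cloud draw: 5
  draw dog: 5
  dog cloud: 3
  … (10 more, each ≤ 3)

"water cloud", 7 times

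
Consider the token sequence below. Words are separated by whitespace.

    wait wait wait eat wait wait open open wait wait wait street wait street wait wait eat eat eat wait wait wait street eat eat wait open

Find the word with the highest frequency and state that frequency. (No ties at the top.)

"wait", 15 times

Unigram frequencies (highest first):
  wait: 15
  eat: 6
  open: 3
  street: 3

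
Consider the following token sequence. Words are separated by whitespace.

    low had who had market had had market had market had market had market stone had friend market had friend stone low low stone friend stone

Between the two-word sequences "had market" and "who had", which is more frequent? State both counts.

"had market": 5 occurrences
"who had": 1 occurrence

"had market" (5 vs 1)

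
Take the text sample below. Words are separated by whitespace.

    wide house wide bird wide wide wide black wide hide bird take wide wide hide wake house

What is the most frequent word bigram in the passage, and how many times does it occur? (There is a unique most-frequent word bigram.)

"wide wide", 3 times

Bigram frequencies (highest first):
  wide wide: 3
  wide hide: 2
  wide house: 1
  house wide: 1
  wide bird: 1
  bird wide: 1
  … (7 more, each ≤ 1)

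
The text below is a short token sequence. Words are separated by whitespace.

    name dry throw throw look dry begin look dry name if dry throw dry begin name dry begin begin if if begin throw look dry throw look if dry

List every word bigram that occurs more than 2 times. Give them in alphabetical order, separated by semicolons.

Bigram counts meeting the condition (more than 2 times):
  dry begin: 3
  dry throw: 3
  look dry: 3
  throw look: 3

dry begin; dry throw; look dry; throw look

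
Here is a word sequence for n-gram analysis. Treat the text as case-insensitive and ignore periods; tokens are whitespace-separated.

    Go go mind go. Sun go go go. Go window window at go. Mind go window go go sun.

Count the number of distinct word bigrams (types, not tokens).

19 tokens → 18 bigram windows in total.
Repeated bigrams (each contributes count−1 duplicates):
  go go: 5
  go mind: 2
  go sun: 2
  go window: 2
  mind go: 2
8 duplicate windows → 18 − 8 = 10 distinct.

10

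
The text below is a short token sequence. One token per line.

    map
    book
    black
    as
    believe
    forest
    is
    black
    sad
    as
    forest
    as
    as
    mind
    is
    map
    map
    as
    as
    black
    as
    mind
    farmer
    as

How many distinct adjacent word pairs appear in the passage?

20

24 tokens → 23 bigram windows in total.
Repeated bigrams (each contributes count−1 duplicates):
  as as: 2
  as mind: 2
  black as: 2
3 duplicate windows → 23 − 3 = 20 distinct.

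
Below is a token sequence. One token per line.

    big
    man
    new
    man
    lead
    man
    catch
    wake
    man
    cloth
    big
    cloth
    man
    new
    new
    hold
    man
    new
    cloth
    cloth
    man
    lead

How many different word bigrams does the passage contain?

17

22 tokens → 21 bigram windows in total.
Repeated bigrams (each contributes count−1 duplicates):
  man new: 3
  cloth man: 2
  man lead: 2
4 duplicate windows → 21 − 4 = 17 distinct.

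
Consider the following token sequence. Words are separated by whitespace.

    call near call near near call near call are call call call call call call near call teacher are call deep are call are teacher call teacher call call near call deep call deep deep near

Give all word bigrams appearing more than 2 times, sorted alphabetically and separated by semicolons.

Bigram counts meeting the condition (more than 2 times):
  are call: 3
  call call: 6
  call deep: 3
  call near: 5
  near call: 5

are call; call call; call deep; call near; near call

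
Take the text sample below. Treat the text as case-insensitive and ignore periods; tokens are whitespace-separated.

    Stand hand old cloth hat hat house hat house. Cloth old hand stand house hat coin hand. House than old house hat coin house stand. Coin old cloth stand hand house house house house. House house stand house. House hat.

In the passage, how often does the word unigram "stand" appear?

Scanning the 40 tokens for "stand":
  position 1: stand
  position 13: stand
  position 25: stand
  position 29: stand
  position 37: stand

5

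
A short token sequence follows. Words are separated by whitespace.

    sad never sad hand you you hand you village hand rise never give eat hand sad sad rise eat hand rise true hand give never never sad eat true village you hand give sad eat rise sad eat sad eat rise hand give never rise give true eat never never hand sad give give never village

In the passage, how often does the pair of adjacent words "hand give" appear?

3

Scanning the 55 overlapping bigram windows for "hand give":
  position 23–24: hand give
  position 32–33: hand give
  position 42–43: hand give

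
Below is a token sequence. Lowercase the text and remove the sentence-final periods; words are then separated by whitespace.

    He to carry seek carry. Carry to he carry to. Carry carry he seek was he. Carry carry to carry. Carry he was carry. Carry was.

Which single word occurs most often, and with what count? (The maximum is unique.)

Unigram frequencies (highest first):
  carry: 12
  he: 5
  to: 4
  was: 3
  seek: 2

"carry", 12 times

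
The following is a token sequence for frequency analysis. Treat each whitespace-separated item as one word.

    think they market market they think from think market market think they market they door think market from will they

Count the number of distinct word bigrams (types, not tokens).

14

20 tokens → 19 bigram windows in total.
Repeated bigrams (each contributes count−1 duplicates):
  market market: 2
  market they: 2
  they market: 2
  think market: 2
  think they: 2
5 duplicate windows → 19 − 5 = 14 distinct.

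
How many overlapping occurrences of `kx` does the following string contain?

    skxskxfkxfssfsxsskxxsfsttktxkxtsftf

5

Sliding a length-2 window over the 35 characters (34 positions):
  position 2–3: kx
  position 5–6: kx
  position 8–9: kx
  position 18–19: kx
  position 29–30: kx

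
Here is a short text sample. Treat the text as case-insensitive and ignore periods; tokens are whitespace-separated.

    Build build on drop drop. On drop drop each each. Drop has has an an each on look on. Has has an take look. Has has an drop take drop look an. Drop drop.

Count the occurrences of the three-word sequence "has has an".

3

Scanning the 32 overlapping trigram windows for "has has an":
  position 12–14: has has an
  position 20–22: has has an
  position 25–27: has has an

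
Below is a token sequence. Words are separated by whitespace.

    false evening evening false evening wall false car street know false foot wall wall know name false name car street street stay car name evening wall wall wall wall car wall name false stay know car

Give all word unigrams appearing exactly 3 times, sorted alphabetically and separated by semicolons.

Unigram counts meeting the condition (exactly 3 times):
  know: 3
  street: 3

know; street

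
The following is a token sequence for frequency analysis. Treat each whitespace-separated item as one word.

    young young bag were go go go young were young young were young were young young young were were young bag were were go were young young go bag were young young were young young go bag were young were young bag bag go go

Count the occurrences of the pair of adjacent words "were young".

Scanning the 44 overlapping bigram windows for "were young":
  position 9–10: were young
  position 12–13: were young
  position 14–15: were young
  position 19–20: were young
  position 25–26: were young
  position 30–31: were young
  position 33–34: were young
  position 38–39: were young
  position 40–41: were young

9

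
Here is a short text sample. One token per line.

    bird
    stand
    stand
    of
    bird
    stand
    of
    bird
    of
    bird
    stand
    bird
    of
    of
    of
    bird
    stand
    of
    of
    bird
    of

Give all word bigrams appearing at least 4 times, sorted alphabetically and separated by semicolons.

bird stand; of bird

Bigram counts meeting the condition (at least 4 times):
  bird stand: 4
  of bird: 5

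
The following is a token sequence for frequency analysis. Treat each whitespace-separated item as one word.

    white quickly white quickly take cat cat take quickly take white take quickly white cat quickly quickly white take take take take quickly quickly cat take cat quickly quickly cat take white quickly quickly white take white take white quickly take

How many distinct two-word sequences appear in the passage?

14

41 tokens → 40 bigram windows in total.
Repeated bigrams (each contributes count−1 duplicates):
  quickly quickly: 4
  quickly white: 4
  take white: 4
  white quickly: 4
  white take: 4
  cat take: 3
  quickly take: 3
  take quickly: 3
  … (4 more repeated)
26 duplicate windows → 40 − 26 = 14 distinct.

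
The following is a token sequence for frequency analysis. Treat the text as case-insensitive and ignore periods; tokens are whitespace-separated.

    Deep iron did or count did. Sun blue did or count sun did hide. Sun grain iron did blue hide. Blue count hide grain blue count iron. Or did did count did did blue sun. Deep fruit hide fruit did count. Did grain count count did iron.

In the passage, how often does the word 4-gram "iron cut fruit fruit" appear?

Scanning the 44 overlapping 4-gram windows for "iron cut fruit fruit":
  (none found)

0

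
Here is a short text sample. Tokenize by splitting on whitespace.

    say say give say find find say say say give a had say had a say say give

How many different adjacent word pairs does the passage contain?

12

18 tokens → 17 bigram windows in total.
Repeated bigrams (each contributes count−1 duplicates):
  say say: 4
  say give: 3
5 duplicate windows → 17 − 5 = 12 distinct.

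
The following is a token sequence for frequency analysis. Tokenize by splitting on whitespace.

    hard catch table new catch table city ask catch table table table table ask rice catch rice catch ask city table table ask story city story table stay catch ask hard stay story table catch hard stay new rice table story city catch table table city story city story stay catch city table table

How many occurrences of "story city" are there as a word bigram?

3

Scanning the 53 overlapping bigram windows for "story city":
  position 24–25: story city
  position 41–42: story city
  position 47–48: story city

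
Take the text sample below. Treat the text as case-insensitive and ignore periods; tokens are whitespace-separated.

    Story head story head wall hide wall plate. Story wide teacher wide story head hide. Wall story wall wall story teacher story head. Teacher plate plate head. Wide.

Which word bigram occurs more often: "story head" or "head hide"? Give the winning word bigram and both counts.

"story head": 4 occurrences
"head hide": 1 occurrence

"story head" (4 vs 1)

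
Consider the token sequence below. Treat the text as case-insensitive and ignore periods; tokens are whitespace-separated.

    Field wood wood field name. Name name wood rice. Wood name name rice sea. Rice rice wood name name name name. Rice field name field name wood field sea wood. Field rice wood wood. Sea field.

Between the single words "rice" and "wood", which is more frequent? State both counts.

"wood" (9 vs 6)

"rice": 6 occurrences
"wood": 9 occurrences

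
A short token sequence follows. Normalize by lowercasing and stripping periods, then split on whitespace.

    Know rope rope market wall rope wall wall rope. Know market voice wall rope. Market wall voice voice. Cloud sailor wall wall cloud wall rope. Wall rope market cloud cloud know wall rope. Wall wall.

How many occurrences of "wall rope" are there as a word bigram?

6

Scanning the 34 overlapping bigram windows for "wall rope":
  position 5–6: wall rope
  position 8–9: wall rope
  position 13–14: wall rope
  position 24–25: wall rope
  position 26–27: wall rope
  position 32–33: wall rope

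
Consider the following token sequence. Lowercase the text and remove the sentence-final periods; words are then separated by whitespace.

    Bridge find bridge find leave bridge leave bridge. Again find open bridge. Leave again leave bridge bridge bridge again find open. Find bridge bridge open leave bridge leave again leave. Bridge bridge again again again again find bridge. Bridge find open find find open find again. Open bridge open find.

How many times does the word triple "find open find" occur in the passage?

Scanning the 48 overlapping trigram windows for "find open find":
  position 20–22: find open find
  position 40–42: find open find
  position 43–45: find open find

3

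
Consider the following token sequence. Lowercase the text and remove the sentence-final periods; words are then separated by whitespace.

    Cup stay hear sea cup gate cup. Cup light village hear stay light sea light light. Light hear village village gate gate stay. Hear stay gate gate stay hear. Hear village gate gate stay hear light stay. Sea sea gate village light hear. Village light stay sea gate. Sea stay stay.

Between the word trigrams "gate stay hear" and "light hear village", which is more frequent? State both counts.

"gate stay hear" (3 vs 2)

"gate stay hear": 3 occurrences
"light hear village": 2 occurrences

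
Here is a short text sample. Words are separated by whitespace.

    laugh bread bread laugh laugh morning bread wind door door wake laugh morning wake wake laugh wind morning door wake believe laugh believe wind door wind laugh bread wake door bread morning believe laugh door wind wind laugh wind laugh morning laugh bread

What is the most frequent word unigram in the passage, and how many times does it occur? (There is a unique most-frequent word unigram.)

Unigram frequencies (highest first):
  laugh: 11
  wind: 7
  bread: 6
  door: 6
  morning: 5
  wake: 5
  … (1 more, each ≤ 3)

"laugh", 11 times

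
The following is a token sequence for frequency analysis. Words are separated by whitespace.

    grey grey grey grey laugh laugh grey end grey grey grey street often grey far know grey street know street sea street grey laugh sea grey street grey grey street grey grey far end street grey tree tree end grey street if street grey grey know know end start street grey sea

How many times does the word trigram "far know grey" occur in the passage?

Scanning the 50 overlapping trigram windows for "far know grey":
  position 15–17: far know grey

1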